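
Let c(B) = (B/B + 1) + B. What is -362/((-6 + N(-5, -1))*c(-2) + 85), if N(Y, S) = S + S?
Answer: -362/85 ≈ -4.2588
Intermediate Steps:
N(Y, S) = 2*S
c(B) = 2 + B (c(B) = (1 + 1) + B = 2 + B)
-362/((-6 + N(-5, -1))*c(-2) + 85) = -362/((-6 + 2*(-1))*(2 - 2) + 85) = -362/((-6 - 2)*0 + 85) = -362/(-8*0 + 85) = -362/(0 + 85) = -362/85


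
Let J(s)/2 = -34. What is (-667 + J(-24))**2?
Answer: 540225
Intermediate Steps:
J(s) = -68 (J(s) = 2*(-34) = -68)
(-667 + J(-24))**2 = (-667 - 68)**2 = (-735)**2 = 540225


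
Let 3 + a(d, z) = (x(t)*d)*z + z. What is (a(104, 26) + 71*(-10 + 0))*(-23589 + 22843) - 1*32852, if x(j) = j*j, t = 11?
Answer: -243599614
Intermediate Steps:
x(j) = j**2
a(d, z) = -3 + z + 121*d*z (a(d, z) = -3 + ((11**2*d)*z + z) = -3 + ((121*d)*z + z) = -3 + (121*d*z + z) = -3 + (z + 121*d*z) = -3 + z + 121*d*z)
(a(104, 26) + 71*(-10 + 0))*(-23589 + 22843) - 1*32852 = ((-3 + 26 + 121*104*26) + 71*(-10 + 0))*(-23589 + 22843) - 1*32852 = ((-3 + 26 + 327184) + 71*(-10))*(-746) - 32852 = (327207 - 710)*(-746) - 32852 = 326497*(-746) - 32852 = -243566762 - 32852 = -243599614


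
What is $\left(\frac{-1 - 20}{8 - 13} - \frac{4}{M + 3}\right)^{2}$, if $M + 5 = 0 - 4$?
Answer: $\frac{5329}{225} \approx 23.684$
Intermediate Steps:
$M = -9$ ($M = -5 + \left(0 - 4\right) = -5 - 4 = -9$)
$\left(\frac{-1 - 20}{8 - 13} - \frac{4}{M + 3}\right)^{2} = \left(\frac{-1 - 20}{8 - 13} - \frac{4}{-9 + 3}\right)^{2} = \left(- \frac{21}{-5} - \frac{4}{-6}\right)^{2} = \left(\left(-21\right) \left(- \frac{1}{5}\right) - - \frac{2}{3}\right)^{2} = \left(\frac{21}{5} + \frac{2}{3}\right)^{2} = \left(\frac{73}{15}\right)^{2} = \frac{5329}{225}$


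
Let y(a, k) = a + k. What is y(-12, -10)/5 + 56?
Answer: 258/5 ≈ 51.600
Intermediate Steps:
y(-12, -10)/5 + 56 = (-12 - 10)/5 + 56 = (1/5)*(-22) + 56 = -22/5 + 56 = 258/5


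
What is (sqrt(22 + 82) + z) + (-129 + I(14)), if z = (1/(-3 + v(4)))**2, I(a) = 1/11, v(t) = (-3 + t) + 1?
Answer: -1407/11 + 2*sqrt(26) ≈ -117.71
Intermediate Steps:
v(t) = -2 + t
I(a) = 1/11
z = 1 (z = (1/(-3 + (-2 + 4)))**2 = (1/(-3 + 2))**2 = (1/(-1))**2 = (-1)**2 = 1)
(sqrt(22 + 82) + z) + (-129 + I(14)) = (sqrt(22 + 82) + 1) + (-129 + 1/11) = (sqrt(104) + 1) - 1418/11 = (2*sqrt(26) + 1) - 1418/11 = (1 + 2*sqrt(26)) - 1418/11 = -1407/11 + 2*sqrt(26)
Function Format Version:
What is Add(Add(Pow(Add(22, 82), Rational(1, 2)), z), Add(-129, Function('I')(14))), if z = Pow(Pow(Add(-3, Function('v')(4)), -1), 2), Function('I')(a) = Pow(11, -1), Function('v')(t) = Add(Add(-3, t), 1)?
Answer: Add(Rational(-1407, 11), Mul(2, Pow(26, Rational(1, 2)))) ≈ -117.71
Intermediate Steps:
Function('v')(t) = Add(-2, t)
Function('I')(a) = Rational(1, 11)
z = 1 (z = Pow(Pow(Add(-3, Add(-2, 4)), -1), 2) = Pow(Pow(Add(-3, 2), -1), 2) = Pow(Pow(-1, -1), 2) = Pow(-1, 2) = 1)
Add(Add(Pow(Add(22, 82), Rational(1, 2)), z), Add(-129, Function('I')(14))) = Add(Add(Pow(Add(22, 82), Rational(1, 2)), 1), Add(-129, Rational(1, 11))) = Add(Add(Pow(104, Rational(1, 2)), 1), Rational(-1418, 11)) = Add(Add(Mul(2, Pow(26, Rational(1, 2))), 1), Rational(-1418, 11)) = Add(Add(1, Mul(2, Pow(26, Rational(1, 2)))), Rational(-1418, 11)) = Add(Rational(-1407, 11), Mul(2, Pow(26, Rational(1, 2))))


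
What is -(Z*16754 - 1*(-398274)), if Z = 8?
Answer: -532306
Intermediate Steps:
-(Z*16754 - 1*(-398274)) = -(8*16754 - 1*(-398274)) = -(134032 + 398274) = -1*532306 = -532306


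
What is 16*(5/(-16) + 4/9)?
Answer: 19/9 ≈ 2.1111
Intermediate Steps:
16*(5/(-16) + 4/9) = 16*(5*(-1/16) + 4*(⅑)) = 16*(-5/16 + 4/9) = 16*(19/144) = 19/9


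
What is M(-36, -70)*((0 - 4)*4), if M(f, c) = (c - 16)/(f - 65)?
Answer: -1376/101 ≈ -13.624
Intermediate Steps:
M(f, c) = (-16 + c)/(-65 + f)
M(-36, -70)*((0 - 4)*4) = ((-16 - 70)/(-65 - 36))*((0 - 4)*4) = (-86/(-101))*(-4*4) = -1/101*(-86)*(-16) = (86/101)*(-16) = -1376/101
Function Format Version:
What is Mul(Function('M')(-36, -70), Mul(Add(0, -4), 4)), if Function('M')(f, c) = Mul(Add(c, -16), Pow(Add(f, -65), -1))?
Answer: Rational(-1376, 101) ≈ -13.624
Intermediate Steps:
Function('M')(f, c) = Mul(Pow(Add(-65, f), -1), Add(-16, c)) (Function('M')(f, c) = Mul(Add(-16, c), Pow(Add(-65, f), -1)) = Mul(Pow(Add(-65, f), -1), Add(-16, c)))
Mul(Function('M')(-36, -70), Mul(Add(0, -4), 4)) = Mul(Mul(Pow(Add(-65, -36), -1), Add(-16, -70)), Mul(Add(0, -4), 4)) = Mul(Mul(Pow(-101, -1), -86), Mul(-4, 4)) = Mul(Mul(Rational(-1, 101), -86), -16) = Mul(Rational(86, 101), -16) = Rational(-1376, 101)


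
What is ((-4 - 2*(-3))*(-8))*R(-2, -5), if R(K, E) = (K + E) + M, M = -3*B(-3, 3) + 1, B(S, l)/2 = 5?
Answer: 576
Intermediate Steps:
B(S, l) = 10 (B(S, l) = 2*5 = 10)
M = -29 (M = -3*10 + 1 = -30 + 1 = -29)
R(K, E) = -29 + E + K (R(K, E) = (K + E) - 29 = (E + K) - 29 = -29 + E + K)
((-4 - 2*(-3))*(-8))*R(-2, -5) = ((-4 - 2*(-3))*(-8))*(-29 - 5 - 2) = ((-4 + 6)*(-8))*(-36) = (2*(-8))*(-36) = -16*(-36) = 576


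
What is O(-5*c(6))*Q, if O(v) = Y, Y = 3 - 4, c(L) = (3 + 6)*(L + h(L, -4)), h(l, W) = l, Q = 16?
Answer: -16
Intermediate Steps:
c(L) = 18*L (c(L) = (3 + 6)*(L + L) = 9*(2*L) = 18*L)
Y = -1
O(v) = -1
O(-5*c(6))*Q = -1*16 = -16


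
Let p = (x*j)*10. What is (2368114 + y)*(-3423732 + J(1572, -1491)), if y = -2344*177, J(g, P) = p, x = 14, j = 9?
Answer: -6684861294672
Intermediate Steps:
p = 1260 (p = (14*9)*10 = 126*10 = 1260)
J(g, P) = 1260
y = -414888
(2368114 + y)*(-3423732 + J(1572, -1491)) = (2368114 - 414888)*(-3423732 + 1260) = 1953226*(-3422472) = -6684861294672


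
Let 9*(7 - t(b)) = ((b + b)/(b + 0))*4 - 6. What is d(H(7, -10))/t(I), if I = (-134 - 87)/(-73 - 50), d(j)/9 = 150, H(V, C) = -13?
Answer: 12150/61 ≈ 199.18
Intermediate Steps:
d(j) = 1350 (d(j) = 9*150 = 1350)
I = 221/123 (I = -221/(-123) = -221*(-1/123) = 221/123 ≈ 1.7967)
t(b) = 61/9 (t(b) = 7 - (((b + b)/(b + 0))*4 - 6)/9 = 7 - (((2*b)/b)*4 - 6)/9 = 7 - (2*4 - 6)/9 = 7 - (8 - 6)/9 = 7 - ⅑*2 = 7 - 2/9 = 61/9)
d(H(7, -10))/t(I) = 1350/(61/9) = 1350*(9/61) = 12150/61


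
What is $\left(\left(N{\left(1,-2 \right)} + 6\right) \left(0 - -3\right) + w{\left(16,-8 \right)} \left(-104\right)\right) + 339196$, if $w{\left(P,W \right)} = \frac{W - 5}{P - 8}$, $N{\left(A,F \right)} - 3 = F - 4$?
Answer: $339374$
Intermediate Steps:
$N{\left(A,F \right)} = -1 + F$ ($N{\left(A,F \right)} = 3 + \left(F - 4\right) = 3 + \left(-4 + F\right) = -1 + F$)
$w{\left(P,W \right)} = \frac{-5 + W}{-8 + P}$
$\left(\left(N{\left(1,-2 \right)} + 6\right) \left(0 - -3\right) + w{\left(16,-8 \right)} \left(-104\right)\right) + 339196 = \left(\left(\left(-1 - 2\right) + 6\right) \left(0 - -3\right) + \frac{-5 - 8}{-8 + 16} \left(-104\right)\right) + 339196 = \left(\left(-3 + 6\right) \left(0 + 3\right) + \frac{1}{8} \left(-13\right) \left(-104\right)\right) + 339196 = \left(3 \cdot 3 + \frac{1}{8} \left(-13\right) \left(-104\right)\right) + 339196 = \left(9 - -169\right) + 339196 = \left(9 + 169\right) + 339196 = 178 + 339196 = 339374$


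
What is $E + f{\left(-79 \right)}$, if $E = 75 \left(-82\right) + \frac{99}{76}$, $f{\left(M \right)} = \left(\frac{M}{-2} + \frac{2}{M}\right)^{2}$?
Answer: $- \frac{1088661165}{237158} \approx -4590.4$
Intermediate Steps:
$f{\left(M \right)} = \left(\frac{2}{M} - \frac{M}{2}\right)^{2}$ ($f{\left(M \right)} = \left(M \left(- \frac{1}{2}\right) + \frac{2}{M}\right)^{2} = \left(- \frac{M}{2} + \frac{2}{M}\right)^{2} = \left(\frac{2}{M} - \frac{M}{2}\right)^{2}$)
$E = - \frac{467301}{76}$ ($E = -6150 + 99 \cdot \frac{1}{76} = -6150 + \frac{99}{76} = - \frac{467301}{76} \approx -6148.7$)
$E + f{\left(-79 \right)} = - \frac{467301}{76} + \frac{\left(-4 + \left(-79\right)^{2}\right)^{2}}{4 \cdot 6241} = - \frac{467301}{76} + \frac{1}{4} \cdot \frac{1}{6241} \left(-4 + 6241\right)^{2} = - \frac{467301}{76} + \frac{1}{4} \cdot \frac{1}{6241} \cdot 6237^{2} = - \frac{467301}{76} + \frac{1}{4} \cdot \frac{1}{6241} \cdot 38900169 = - \frac{467301}{76} + \frac{38900169}{24964} = - \frac{1088661165}{237158}$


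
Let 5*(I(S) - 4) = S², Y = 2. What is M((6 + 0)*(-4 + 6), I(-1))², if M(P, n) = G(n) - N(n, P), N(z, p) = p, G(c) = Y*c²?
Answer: 338724/625 ≈ 541.96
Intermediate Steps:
G(c) = 2*c²
I(S) = 4 + S²/5
M(P, n) = -P + 2*n² (M(P, n) = 2*n² - P = -P + 2*n²)
M((6 + 0)*(-4 + 6), I(-1))² = (-(6 + 0)*(-4 + 6) + 2*(4 + (⅕)*(-1)²)²)² = (-6*2 + 2*(4 + (⅕)*1)²)² = (-1*12 + 2*(4 + ⅕)²)² = (-12 + 2*(21/5)²)² = (-12 + 2*(441/25))² = (-12 + 882/25)² = (582/25)² = 338724/625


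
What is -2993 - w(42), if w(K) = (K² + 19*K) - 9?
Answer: -5546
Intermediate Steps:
w(K) = -9 + K² + 19*K
-2993 - w(42) = -2993 - (-9 + 42² + 19*42) = -2993 - (-9 + 1764 + 798) = -2993 - 1*2553 = -2993 - 2553 = -5546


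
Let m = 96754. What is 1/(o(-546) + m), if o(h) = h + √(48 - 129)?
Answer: 96208/9255979345 - 9*I/9255979345 ≈ 1.0394e-5 - 9.7234e-10*I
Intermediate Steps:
o(h) = h + 9*I (o(h) = h + √(-81) = h + 9*I)
1/(o(-546) + m) = 1/((-546 + 9*I) + 96754) = 1/(96208 + 9*I) = (96208 - 9*I)/9255979345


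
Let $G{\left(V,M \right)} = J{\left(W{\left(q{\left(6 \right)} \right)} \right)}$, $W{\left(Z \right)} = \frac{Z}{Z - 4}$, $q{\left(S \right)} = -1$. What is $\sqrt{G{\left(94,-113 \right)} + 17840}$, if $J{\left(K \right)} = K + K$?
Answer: $\frac{\sqrt{446010}}{5} \approx 133.57$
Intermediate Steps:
$W{\left(Z \right)} = \frac{Z}{-4 + Z}$
$J{\left(K \right)} = 2 K$
$G{\left(V,M \right)} = \frac{2}{5}$ ($G{\left(V,M \right)} = 2 \left(- \frac{1}{-4 - 1}\right) = 2 \left(- \frac{1}{-5}\right) = 2 \left(\left(-1\right) \left(- \frac{1}{5}\right)\right) = 2 \cdot \frac{1}{5} = \frac{2}{5}$)
$\sqrt{G{\left(94,-113 \right)} + 17840} = \sqrt{\frac{2}{5} + 17840} = \sqrt{\frac{89202}{5}} = \frac{\sqrt{446010}}{5}$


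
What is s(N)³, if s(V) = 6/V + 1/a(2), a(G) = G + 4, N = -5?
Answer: -29791/27000 ≈ -1.1034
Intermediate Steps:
a(G) = 4 + G
s(V) = ⅙ + 6/V (s(V) = 6/V + 1/(4 + 2) = 6/V + 1/6 = 6/V + 1*(⅙) = 6/V + ⅙ = ⅙ + 6/V)
s(N)³ = ((⅙)*(36 - 5)/(-5))³ = ((⅙)*(-⅕)*31)³ = (-31/30)³ = -29791/27000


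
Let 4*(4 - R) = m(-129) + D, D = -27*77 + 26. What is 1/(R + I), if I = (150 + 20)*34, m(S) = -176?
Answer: 4/25365 ≈ 0.00015770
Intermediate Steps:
D = -2053 (D = -2079 + 26 = -2053)
R = 2245/4 (R = 4 - (-176 - 2053)/4 = 4 - ¼*(-2229) = 4 + 2229/4 = 2245/4 ≈ 561.25)
I = 5780 (I = 170*34 = 5780)
1/(R + I) = 1/(2245/4 + 5780) = 1/(25365/4) = 4/25365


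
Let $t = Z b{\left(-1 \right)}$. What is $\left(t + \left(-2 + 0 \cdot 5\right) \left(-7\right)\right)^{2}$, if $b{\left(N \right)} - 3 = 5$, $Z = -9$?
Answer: $3364$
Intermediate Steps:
$b{\left(N \right)} = 8$ ($b{\left(N \right)} = 3 + 5 = 8$)
$t = -72$ ($t = \left(-9\right) 8 = -72$)
$\left(t + \left(-2 + 0 \cdot 5\right) \left(-7\right)\right)^{2} = \left(-72 + \left(-2 + 0 \cdot 5\right) \left(-7\right)\right)^{2} = \left(-72 + \left(-2 + 0\right) \left(-7\right)\right)^{2} = \left(-72 - -14\right)^{2} = \left(-72 + 14\right)^{2} = \left(-58\right)^{2} = 3364$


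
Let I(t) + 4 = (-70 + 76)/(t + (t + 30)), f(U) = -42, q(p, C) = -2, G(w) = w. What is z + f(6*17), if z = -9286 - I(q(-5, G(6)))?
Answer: -121215/13 ≈ -9324.2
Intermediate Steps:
I(t) = -4 + 6/(30 + 2*t) (I(t) = -4 + (-70 + 76)/(t + (t + 30)) = -4 + 6/(t + (30 + t)) = -4 + 6/(30 + 2*t))
z = -120669/13 (z = -9286 - (-57 - 4*(-2))/(15 - 2) = -9286 - (-57 + 8)/13 = -9286 - (-49)/13 = -9286 - 1*(-49/13) = -9286 + 49/13 = -120669/13 ≈ -9282.2)
z + f(6*17) = -120669/13 - 42 = -121215/13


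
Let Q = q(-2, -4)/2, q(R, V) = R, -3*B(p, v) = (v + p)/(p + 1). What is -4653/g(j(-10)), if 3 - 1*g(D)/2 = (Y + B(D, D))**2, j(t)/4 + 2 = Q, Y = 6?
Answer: 563013/6002 ≈ 93.804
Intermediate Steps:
B(p, v) = -(p + v)/(3*(1 + p)) (B(p, v) = -(v + p)/(3*(p + 1)) = -(p + v)/(3*(1 + p)))
Q = -1 (Q = -2/2 = -2*1/2 = -1)
j(t) = -12 (j(t) = -8 + 4*(-1) = -8 - 4 = -12)
g(D) = 6 - 2*(6 - 2*D/(3*(1 + D)))**2 (g(D) = 6 - 2*(6 + (-D - D)/(3*(1 + D)))**2 = 6 - 2*(6 + (-2*D)/(3*(1 + D)))**2 = 6 - 2*(6 - 2*D/(3*(1 + D)))**2)
-4653/g(j(-10)) = -4653/(6 - 8*(9 + 8*(-12))**2/(9*(1 - 12)**2)) = -4653/(6 - 8/9*(9 - 96)**2/(-11)**2) = -4653/(6 - 8/9*1/121*(-87)**2) = -4653/(6 - 8/9*1/121*7569) = -4653/(6 - 6728/121) = -4653/(-6002/121) = -4653*(-121/6002) = 563013/6002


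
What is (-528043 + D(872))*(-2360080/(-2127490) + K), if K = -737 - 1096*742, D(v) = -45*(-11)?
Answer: 91355938093786604/212749 ≈ 4.2941e+11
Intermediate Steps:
D(v) = 495
K = -813969 (K = -737 - 813232 = -813969)
(-528043 + D(872))*(-2360080/(-2127490) + K) = (-528043 + 495)*(-2360080/(-2127490) - 813969) = -527548*(-2360080*(-1/2127490) - 813969) = -527548*(236008/212749 - 813969) = -527548*(-173170854773/212749) = 91355938093786604/212749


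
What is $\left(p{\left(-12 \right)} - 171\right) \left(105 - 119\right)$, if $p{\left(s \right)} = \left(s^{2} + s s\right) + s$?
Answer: $-1470$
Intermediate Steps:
$p{\left(s \right)} = s + 2 s^{2}$ ($p{\left(s \right)} = \left(s^{2} + s^{2}\right) + s = 2 s^{2} + s = s + 2 s^{2}$)
$\left(p{\left(-12 \right)} - 171\right) \left(105 - 119\right) = \left(- 12 \left(1 + 2 \left(-12\right)\right) - 171\right) \left(105 - 119\right) = \left(- 12 \left(1 - 24\right) - 171\right) \left(-14\right) = \left(\left(-12\right) \left(-23\right) - 171\right) \left(-14\right) = \left(276 - 171\right) \left(-14\right) = 105 \left(-14\right) = -1470$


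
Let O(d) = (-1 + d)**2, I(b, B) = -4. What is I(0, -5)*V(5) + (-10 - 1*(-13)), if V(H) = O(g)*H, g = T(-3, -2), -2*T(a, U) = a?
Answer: -2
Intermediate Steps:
T(a, U) = -a/2
g = 3/2 (g = -1/2*(-3) = 3/2 ≈ 1.5000)
V(H) = H/4 (V(H) = (-1 + 3/2)**2*H = (1/2)**2*H = H/4)
I(0, -5)*V(5) + (-10 - 1*(-13)) = -5 + (-10 - 1*(-13)) = -4*5/4 + (-10 + 13) = -5 + 3 = -2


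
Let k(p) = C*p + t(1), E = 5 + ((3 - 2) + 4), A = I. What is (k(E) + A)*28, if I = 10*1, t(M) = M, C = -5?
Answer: -1092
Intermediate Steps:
I = 10
A = 10
E = 10 (E = 5 + (1 + 4) = 5 + 5 = 10)
k(p) = 1 - 5*p (k(p) = -5*p + 1 = 1 - 5*p)
(k(E) + A)*28 = ((1 - 5*10) + 10)*28 = ((1 - 50) + 10)*28 = (-49 + 10)*28 = -39*28 = -1092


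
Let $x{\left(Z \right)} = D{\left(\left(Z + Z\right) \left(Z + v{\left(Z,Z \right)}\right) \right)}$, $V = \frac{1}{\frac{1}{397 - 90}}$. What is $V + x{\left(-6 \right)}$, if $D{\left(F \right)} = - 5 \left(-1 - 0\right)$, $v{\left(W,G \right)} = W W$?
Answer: $312$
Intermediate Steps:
$v{\left(W,G \right)} = W^{2}$
$V = 307$ ($V = \frac{1}{\frac{1}{307}} = 307$)
$D{\left(F \right)} = 5$ ($D{\left(F \right)} = - 5 \left(-1 + 0\right) = \left(-5\right) \left(-1\right) = 5$)
$x{\left(Z \right)} = 5$
$V + x{\left(-6 \right)} = 307 + 5 = 312$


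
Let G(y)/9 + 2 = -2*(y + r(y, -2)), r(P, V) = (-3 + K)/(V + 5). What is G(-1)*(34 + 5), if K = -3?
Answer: 1404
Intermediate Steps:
r(P, V) = -6/(5 + V) (r(P, V) = (-3 - 3)/(V + 5) = -6/(5 + V))
G(y) = 18 - 18*y (G(y) = -18 + 9*(-2*(y - 6/(5 - 2))) = -18 + 9*(-2*(y - 6/3)) = -18 + 9*(-2*(y - 6*1/3)) = -18 + 9*(-2*(y - 2)) = -18 + 9*(-2*(-2 + y)) = -18 + 9*(4 - 2*y) = -18 + (36 - 18*y) = 18 - 18*y)
G(-1)*(34 + 5) = (18 - 18*(-1))*(34 + 5) = (18 + 18)*39 = 36*39 = 1404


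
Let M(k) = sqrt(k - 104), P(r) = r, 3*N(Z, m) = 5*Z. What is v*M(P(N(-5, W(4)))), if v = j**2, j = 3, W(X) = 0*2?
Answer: 3*I*sqrt(1011) ≈ 95.389*I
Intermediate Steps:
W(X) = 0
N(Z, m) = 5*Z/3 (N(Z, m) = (5*Z)/3 = 5*Z/3)
M(k) = sqrt(-104 + k)
v = 9 (v = 3**2 = 9)
v*M(P(N(-5, W(4)))) = 9*sqrt(-104 + (5/3)*(-5)) = 9*sqrt(-104 - 25/3) = 9*sqrt(-337/3) = 9*(I*sqrt(1011)/3) = 3*I*sqrt(1011)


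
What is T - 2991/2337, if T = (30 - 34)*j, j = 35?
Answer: -110057/779 ≈ -141.28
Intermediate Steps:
T = -140 (T = (30 - 34)*35 = -4*35 = -140)
T - 2991/2337 = -140 - 2991/2337 = -140 - 2991*1/2337 = -140 - 997/779 = -110057/779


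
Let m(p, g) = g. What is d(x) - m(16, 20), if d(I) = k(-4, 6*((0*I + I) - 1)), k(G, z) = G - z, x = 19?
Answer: -132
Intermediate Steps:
d(I) = 2 - 6*I (d(I) = -4 - 6*((0*I + I) - 1) = -4 - 6*((0 + I) - 1) = -4 - 6*(I - 1) = -4 - 6*(-1 + I) = -4 - (-6 + 6*I) = -4 + (6 - 6*I) = 2 - 6*I)
d(x) - m(16, 20) = (2 - 6*19) - 1*20 = (2 - 114) - 20 = -112 - 20 = -132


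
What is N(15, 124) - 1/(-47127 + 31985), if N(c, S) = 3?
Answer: 45427/15142 ≈ 3.0001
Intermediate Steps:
N(15, 124) - 1/(-47127 + 31985) = 3 - 1/(-47127 + 31985) = 3 - 1/(-15142) = 3 - 1*(-1/15142) = 3 + 1/15142 = 45427/15142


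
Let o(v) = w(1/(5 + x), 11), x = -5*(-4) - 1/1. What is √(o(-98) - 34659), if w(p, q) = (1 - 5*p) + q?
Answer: I*√4989198/12 ≈ 186.14*I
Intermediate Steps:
x = 19 (x = 20 - 1*1 = 20 - 1 = 19)
w(p, q) = 1 + q - 5*p
o(v) = 283/24 (o(v) = 1 + 11 - 5/(5 + 19) = 1 + 11 - 5/24 = 283/24)
√(o(-98) - 34659) = √(283/24 - 34659) = √(-831533/24) = I*√4989198/12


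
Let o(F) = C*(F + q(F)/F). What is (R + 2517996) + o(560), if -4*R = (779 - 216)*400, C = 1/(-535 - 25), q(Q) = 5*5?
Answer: 30879502079/12544 ≈ 2.4617e+6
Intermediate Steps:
q(Q) = 25
C = -1/560 (C = 1/(-560) = -1/560 ≈ -0.0017857)
o(F) = -5/(112*F) - F/560 (o(F) = -(F + 25/F)/560 = -5/(112*F) - F/560)
R = -56300 (R = -(779 - 216)*400/4 = -563*400/4 = -¼*225200 = -56300)
(R + 2517996) + o(560) = (-56300 + 2517996) + (1/560)*(-25 - 1*560²)/560 = 2461696 + (1/560)*(1/560)*(-25 - 1*313600) = 2461696 + (1/560)*(1/560)*(-25 - 313600) = 2461696 + (1/560)*(1/560)*(-313625) = 2461696 - 12545/12544 = 30879502079/12544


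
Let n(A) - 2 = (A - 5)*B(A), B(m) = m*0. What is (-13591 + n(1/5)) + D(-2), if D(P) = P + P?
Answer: -13593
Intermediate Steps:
D(P) = 2*P
B(m) = 0
n(A) = 2 (n(A) = 2 + (A - 5)*0 = 2 + (-5 + A)*0 = 2 + 0 = 2)
(-13591 + n(1/5)) + D(-2) = (-13591 + 2) + 2*(-2) = -13589 - 4 = -13593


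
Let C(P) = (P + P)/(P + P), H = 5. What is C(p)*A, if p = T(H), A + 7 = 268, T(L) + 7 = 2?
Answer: 261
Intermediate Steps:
T(L) = -5 (T(L) = -7 + 2 = -5)
A = 261 (A = -7 + 268 = 261)
p = -5
C(P) = 1 (C(P) = (2*P)/((2*P)) = (2*P)*(1/(2*P)) = 1)
C(p)*A = 1*261 = 261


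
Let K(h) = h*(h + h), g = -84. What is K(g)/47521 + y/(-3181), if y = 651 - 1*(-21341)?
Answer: -1000191560/151164301 ≈ -6.6166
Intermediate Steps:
y = 21992 (y = 651 + 21341 = 21992)
K(h) = 2*h**2 (K(h) = h*(2*h) = 2*h**2)
K(g)/47521 + y/(-3181) = (2*(-84)**2)/47521 + 21992/(-3181) = (2*7056)*(1/47521) + 21992*(-1/3181) = 14112*(1/47521) - 21992/3181 = 14112/47521 - 21992/3181 = -1000191560/151164301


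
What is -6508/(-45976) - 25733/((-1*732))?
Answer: 148483033/4206804 ≈ 35.296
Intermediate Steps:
-6508/(-45976) - 25733/((-1*732)) = -6508*(-1/45976) - 25733/(-732) = 1627/11494 - 25733*(-1/732) = 1627/11494 + 25733/732 = 148483033/4206804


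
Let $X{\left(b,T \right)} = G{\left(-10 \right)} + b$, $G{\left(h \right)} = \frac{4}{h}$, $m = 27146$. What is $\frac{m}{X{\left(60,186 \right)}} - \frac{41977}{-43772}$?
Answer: $\frac{2976841353}{6522028} \approx 456.43$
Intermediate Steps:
$X{\left(b,T \right)} = - \frac{2}{5} + b$ ($X{\left(b,T \right)} = \frac{4}{-10} + b = 4 \left(- \frac{1}{10}\right) + b = - \frac{2}{5} + b$)
$\frac{m}{X{\left(60,186 \right)}} - \frac{41977}{-43772} = \frac{27146}{- \frac{2}{5} + 60} - \frac{41977}{-43772} = \frac{27146}{\frac{298}{5}} - - \frac{41977}{43772} = 27146 \cdot \frac{5}{298} + \frac{41977}{43772} = \frac{67865}{149} + \frac{41977}{43772} = \frac{2976841353}{6522028}$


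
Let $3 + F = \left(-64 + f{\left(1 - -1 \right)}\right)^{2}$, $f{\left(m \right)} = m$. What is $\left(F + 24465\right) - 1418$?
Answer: $26888$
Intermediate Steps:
$F = 3841$ ($F = -3 + \left(-64 + \left(1 - -1\right)\right)^{2} = -3 + \left(-64 + \left(1 + 1\right)\right)^{2} = -3 + \left(-64 + 2\right)^{2} = -3 + \left(-62\right)^{2} = -3 + 3844 = 3841$)
$\left(F + 24465\right) - 1418 = \left(3841 + 24465\right) - 1418 = 28306 - 1418 = 26888$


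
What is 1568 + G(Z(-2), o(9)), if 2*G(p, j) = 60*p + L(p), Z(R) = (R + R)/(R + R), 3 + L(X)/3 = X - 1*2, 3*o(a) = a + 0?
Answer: 1592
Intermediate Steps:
o(a) = a/3 (o(a) = (a + 0)/3 = a/3)
L(X) = -15 + 3*X (L(X) = -9 + 3*(X - 1*2) = -9 + 3*(X - 2) = -9 + 3*(-2 + X) = -9 + (-6 + 3*X) = -15 + 3*X)
Z(R) = 1 (Z(R) = (2*R)/((2*R)) = (2*R)*(1/(2*R)) = 1)
G(p, j) = -15/2 + 63*p/2 (G(p, j) = (60*p + (-15 + 3*p))/2 = (-15 + 63*p)/2 = -15/2 + 63*p/2)
1568 + G(Z(-2), o(9)) = 1568 + (-15/2 + (63/2)*1) = 1568 + (-15/2 + 63/2) = 1568 + 24 = 1592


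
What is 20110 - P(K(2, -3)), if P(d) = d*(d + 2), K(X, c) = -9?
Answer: 20047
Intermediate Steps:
P(d) = d*(2 + d)
20110 - P(K(2, -3)) = 20110 - (-9)*(2 - 9) = 20110 - (-9)*(-7) = 20110 - 1*63 = 20110 - 63 = 20047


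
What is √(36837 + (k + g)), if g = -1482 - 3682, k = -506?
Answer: 3*√3463 ≈ 176.54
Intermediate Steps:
g = -5164
√(36837 + (k + g)) = √(36837 + (-506 - 5164)) = √(36837 - 5670) = √31167 = 3*√3463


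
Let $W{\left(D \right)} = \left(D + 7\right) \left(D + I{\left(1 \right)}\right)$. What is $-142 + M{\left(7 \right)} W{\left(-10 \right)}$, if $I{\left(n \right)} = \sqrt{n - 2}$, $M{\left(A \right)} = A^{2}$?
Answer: $1328 - 147 i \approx 1328.0 - 147.0 i$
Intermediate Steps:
$I{\left(n \right)} = \sqrt{-2 + n}$
$W{\left(D \right)} = \left(7 + D\right) \left(i + D\right)$ ($W{\left(D \right)} = \left(D + 7\right) \left(D + \sqrt{-2 + 1}\right) = \left(7 + D\right) \left(D + \sqrt{-1}\right) = \left(7 + D\right) \left(D + i\right) = \left(7 + D\right) \left(i + D\right)$)
$-142 + M{\left(7 \right)} W{\left(-10 \right)} = -142 + 7^{2} \left(\left(-10\right)^{2} + 7 i - 10 \left(7 + i\right)\right) = -142 + 49 \left(100 + 7 i - \left(70 + 10 i\right)\right) = -142 + 49 \left(30 - 3 i\right) = -142 + \left(1470 - 147 i\right) = 1328 - 147 i$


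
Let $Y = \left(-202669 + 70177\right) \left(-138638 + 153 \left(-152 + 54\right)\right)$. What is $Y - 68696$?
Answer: $20354942248$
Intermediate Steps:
$Y = 20355010944$ ($Y = - 132492 \left(-138638 + 153 \left(-98\right)\right) = - 132492 \left(-138638 - 14994\right) = \left(-132492\right) \left(-153632\right) = 20355010944$)
$Y - 68696 = 20355010944 - 68696 = 20354942248$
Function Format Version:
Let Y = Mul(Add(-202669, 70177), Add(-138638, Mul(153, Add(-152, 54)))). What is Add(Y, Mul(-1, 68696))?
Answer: 20354942248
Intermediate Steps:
Y = 20355010944 (Y = Mul(-132492, Add(-138638, Mul(153, -98))) = Mul(-132492, Add(-138638, -14994)) = Mul(-132492, -153632) = 20355010944)
Add(Y, Mul(-1, 68696)) = Add(20355010944, Mul(-1, 68696)) = Add(20355010944, -68696) = 20354942248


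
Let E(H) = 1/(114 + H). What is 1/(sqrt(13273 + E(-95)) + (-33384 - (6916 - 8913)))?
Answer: -596353/18717479423 - 2*sqrt(1197893)/18717479423 ≈ -3.1978e-5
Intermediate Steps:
1/(sqrt(13273 + E(-95)) + (-33384 - (6916 - 8913))) = 1/(sqrt(13273 + 1/(114 - 95)) + (-33384 - (6916 - 8913))) = 1/(sqrt(13273 + 1/19) + (-33384 - 1*(-1997))) = 1/(sqrt(13273 + 1/19) + (-33384 + 1997)) = 1/(sqrt(252188/19) - 31387) = 1/(2*sqrt(1197893)/19 - 31387) = 1/(-31387 + 2*sqrt(1197893)/19)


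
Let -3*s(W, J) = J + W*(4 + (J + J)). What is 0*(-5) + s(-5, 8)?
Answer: 92/3 ≈ 30.667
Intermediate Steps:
s(W, J) = -J/3 - W*(4 + 2*J)/3 (s(W, J) = -(J + W*(4 + (J + J)))/3 = -(J + W*(4 + 2*J))/3 = -J/3 - W*(4 + 2*J)/3)
0*(-5) + s(-5, 8) = 0*(-5) + (-4/3*(-5) - ⅓*8 - ⅔*8*(-5)) = 0 + (20/3 - 8/3 + 80/3) = 0 + 92/3 = 92/3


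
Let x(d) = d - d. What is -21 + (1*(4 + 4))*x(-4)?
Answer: -21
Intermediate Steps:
x(d) = 0
-21 + (1*(4 + 4))*x(-4) = -21 + (1*(4 + 4))*0 = -21 + (1*8)*0 = -21 + 8*0 = -21 + 0 = -21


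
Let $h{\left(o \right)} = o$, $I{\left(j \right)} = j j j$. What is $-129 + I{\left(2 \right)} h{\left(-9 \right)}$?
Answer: $-201$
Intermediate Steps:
$I{\left(j \right)} = j^{3}$ ($I{\left(j \right)} = j^{2} j = j^{3}$)
$-129 + I{\left(2 \right)} h{\left(-9 \right)} = -129 + 2^{3} \left(-9\right) = -129 + 8 \left(-9\right) = -129 - 72 = -201$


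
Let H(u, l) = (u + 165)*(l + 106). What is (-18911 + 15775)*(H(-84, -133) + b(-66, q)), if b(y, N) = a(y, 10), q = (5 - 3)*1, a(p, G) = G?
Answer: 6827072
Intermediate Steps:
q = 2 (q = 2*1 = 2)
b(y, N) = 10
H(u, l) = (106 + l)*(165 + u) (H(u, l) = (165 + u)*(106 + l) = (106 + l)*(165 + u))
(-18911 + 15775)*(H(-84, -133) + b(-66, q)) = (-18911 + 15775)*((17490 + 106*(-84) + 165*(-133) - 133*(-84)) + 10) = -3136*((17490 - 8904 - 21945 + 11172) + 10) = -3136*(-2187 + 10) = -3136*(-2177) = 6827072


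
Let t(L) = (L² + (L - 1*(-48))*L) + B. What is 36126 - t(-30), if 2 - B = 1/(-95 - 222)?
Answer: 11337187/317 ≈ 35764.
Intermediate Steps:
B = 635/317 (B = 2 - 1/(-95 - 222) = 2 - 1/(-317) = 2 - 1*(-1/317) = 2 + 1/317 = 635/317 ≈ 2.0032)
t(L) = 635/317 + L² + L*(48 + L) (t(L) = (L² + (L - 1*(-48))*L) + 635/317 = (L² + (L + 48)*L) + 635/317 = (L² + (48 + L)*L) + 635/317 = (L² + L*(48 + L)) + 635/317 = 635/317 + L² + L*(48 + L))
36126 - t(-30) = 36126 - (635/317 + 2*(-30)² + 48*(-30)) = 36126 - (635/317 + 2*900 - 1440) = 36126 - (635/317 + 1800 - 1440) = 36126 - 1*114755/317 = 36126 - 114755/317 = 11337187/317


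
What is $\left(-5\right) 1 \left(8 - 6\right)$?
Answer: $-10$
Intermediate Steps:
$\left(-5\right) 1 \left(8 - 6\right) = \left(-5\right) 2 = -10$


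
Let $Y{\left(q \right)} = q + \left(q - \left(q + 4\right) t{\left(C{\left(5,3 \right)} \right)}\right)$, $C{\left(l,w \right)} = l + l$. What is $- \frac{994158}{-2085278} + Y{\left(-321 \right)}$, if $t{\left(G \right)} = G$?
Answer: $\frac{2636288471}{1042639} \approx 2528.5$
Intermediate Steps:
$C{\left(l,w \right)} = 2 l$
$Y{\left(q \right)} = -40 - 8 q$ ($Y{\left(q \right)} = q + \left(q - \left(q + 4\right) 2 \cdot 5\right) = q + \left(q - \left(4 + q\right) 10\right) = q - \left(40 + 9 q\right) = -40 - 8 q$)
$- \frac{994158}{-2085278} + Y{\left(-321 \right)} = - \frac{994158}{-2085278} - -2528 = \left(-994158\right) \left(- \frac{1}{2085278}\right) + \left(-40 + 2568\right) = \frac{497079}{1042639} + 2528 = \frac{2636288471}{1042639}$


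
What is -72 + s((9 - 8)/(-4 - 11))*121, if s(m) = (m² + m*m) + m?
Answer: -17773/225 ≈ -78.991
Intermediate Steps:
s(m) = m + 2*m² (s(m) = (m² + m²) + m = 2*m² + m = m + 2*m²)
-72 + s((9 - 8)/(-4 - 11))*121 = -72 + (((9 - 8)/(-4 - 11))*(1 + 2*((9 - 8)/(-4 - 11))))*121 = -72 + ((1/(-15))*(1 + 2*(1/(-15))))*121 = -72 + ((1*(-1/15))*(1 + 2*(1*(-1/15))))*121 = -72 - (1 + 2*(-1/15))/15*121 = -72 - (1 - 2/15)/15*121 = -72 - 1/15*13/15*121 = -72 - 13/225*121 = -72 - 1573/225 = -17773/225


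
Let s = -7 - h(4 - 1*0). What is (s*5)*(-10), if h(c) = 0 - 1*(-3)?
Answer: 500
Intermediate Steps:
h(c) = 3 (h(c) = 0 + 3 = 3)
s = -10 (s = -7 - 1*3 = -7 - 3 = -10)
(s*5)*(-10) = -10*5*(-10) = -50*(-10) = 500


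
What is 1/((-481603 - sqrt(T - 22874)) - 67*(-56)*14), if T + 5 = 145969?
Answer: -28605/12273682169 + sqrt(123090)/184105232535 ≈ -2.3287e-6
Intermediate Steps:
T = 145964 (T = -5 + 145969 = 145964)
1/((-481603 - sqrt(T - 22874)) - 67*(-56)*14) = 1/((-481603 - sqrt(145964 - 22874)) - 67*(-56)*14) = 1/((-481603 - sqrt(123090)) + 3752*14) = 1/((-481603 - sqrt(123090)) + 52528) = 1/(-429075 - sqrt(123090))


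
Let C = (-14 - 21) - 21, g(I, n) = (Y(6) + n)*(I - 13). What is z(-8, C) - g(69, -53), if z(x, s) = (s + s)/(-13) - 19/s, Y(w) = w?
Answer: 1922615/728 ≈ 2641.0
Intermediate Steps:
g(I, n) = (-13 + I)*(6 + n) (g(I, n) = (6 + n)*(I - 13) = (6 + n)*(-13 + I) = (-13 + I)*(6 + n))
C = -56 (C = -35 - 21 = -56)
z(x, s) = -19/s - 2*s/13 (z(x, s) = (2*s)*(-1/13) - 19/s = -2*s/13 - 19/s = -19/s - 2*s/13)
z(-8, C) - g(69, -53) = (-19/(-56) - 2/13*(-56)) - (-78 - 13*(-53) + 6*69 + 69*(-53)) = (-19*(-1/56) + 112/13) - (-78 + 689 + 414 - 3657) = (19/56 + 112/13) - 1*(-2632) = 6519/728 + 2632 = 1922615/728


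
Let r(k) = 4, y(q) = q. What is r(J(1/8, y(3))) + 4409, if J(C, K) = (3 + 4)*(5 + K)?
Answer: 4413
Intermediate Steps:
J(C, K) = 35 + 7*K (J(C, K) = 7*(5 + K) = 35 + 7*K)
r(J(1/8, y(3))) + 4409 = 4 + 4409 = 4413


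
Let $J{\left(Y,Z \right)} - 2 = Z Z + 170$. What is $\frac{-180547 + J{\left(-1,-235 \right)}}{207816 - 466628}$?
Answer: $\frac{62575}{129406} \approx 0.48356$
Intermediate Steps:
$J{\left(Y,Z \right)} = 172 + Z^{2}$ ($J{\left(Y,Z \right)} = 2 + \left(Z Z + 170\right) = 2 + \left(Z^{2} + 170\right) = 2 + \left(170 + Z^{2}\right) = 172 + Z^{2}$)
$\frac{-180547 + J{\left(-1,-235 \right)}}{207816 - 466628} = \frac{-180547 + \left(172 + \left(-235\right)^{2}\right)}{207816 - 466628} = \frac{-180547 + \left(172 + 55225\right)}{-258812} = \left(-180547 + 55397\right) \left(- \frac{1}{258812}\right) = \left(-125150\right) \left(- \frac{1}{258812}\right) = \frac{62575}{129406}$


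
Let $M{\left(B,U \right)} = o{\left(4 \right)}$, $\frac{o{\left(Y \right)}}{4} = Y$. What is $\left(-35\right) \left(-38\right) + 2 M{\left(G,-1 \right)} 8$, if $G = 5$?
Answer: $1586$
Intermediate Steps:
$o{\left(Y \right)} = 4 Y$
$M{\left(B,U \right)} = 16$ ($M{\left(B,U \right)} = 4 \cdot 4 = 16$)
$\left(-35\right) \left(-38\right) + 2 M{\left(G,-1 \right)} 8 = \left(-35\right) \left(-38\right) + 2 \cdot 16 \cdot 8 = 1330 + 32 \cdot 8 = 1330 + 256 = 1586$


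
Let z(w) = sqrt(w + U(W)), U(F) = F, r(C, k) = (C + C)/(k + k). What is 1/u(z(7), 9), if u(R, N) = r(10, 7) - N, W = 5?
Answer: -7/53 ≈ -0.13208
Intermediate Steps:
r(C, k) = C/k (r(C, k) = (2*C)/((2*k)) = (2*C)*(1/(2*k)) = C/k)
z(w) = sqrt(5 + w) (z(w) = sqrt(w + 5) = sqrt(5 + w))
u(R, N) = 10/7 - N
1/u(z(7), 9) = 1/(10/7 - 1*9) = 1/(10/7 - 9) = 1/(-53/7) = -7/53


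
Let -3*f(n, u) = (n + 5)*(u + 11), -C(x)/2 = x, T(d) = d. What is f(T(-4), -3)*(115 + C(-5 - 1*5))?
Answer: -360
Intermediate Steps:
C(x) = -2*x
f(n, u) = -(5 + n)*(11 + u)/3 (f(n, u) = -(n + 5)*(u + 11)/3 = -(5 + n)*(11 + u)/3)
f(T(-4), -3)*(115 + C(-5 - 1*5)) = (-55/3 - 11/3*(-4) - 5/3*(-3) - ⅓*(-4)*(-3))*(115 - 2*(-5 - 1*5)) = (-55/3 + 44/3 + 5 - 4)*(115 - 2*(-5 - 5)) = -8*(115 - 2*(-10))/3 = -8*(115 + 20)/3 = -8/3*135 = -360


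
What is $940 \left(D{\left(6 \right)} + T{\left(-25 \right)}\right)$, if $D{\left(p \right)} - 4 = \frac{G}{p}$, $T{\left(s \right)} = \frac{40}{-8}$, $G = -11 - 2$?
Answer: $- \frac{8930}{3} \approx -2976.7$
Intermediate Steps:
$G = -13$ ($G = -11 - 2 = -13$)
$T{\left(s \right)} = -5$ ($T{\left(s \right)} = 40 \left(- \frac{1}{8}\right) = -5$)
$D{\left(p \right)} = 4 - \frac{13}{p}$
$940 \left(D{\left(6 \right)} + T{\left(-25 \right)}\right) = 940 \left(\left(4 - \frac{13}{6}\right) - 5\right) = 940 \left(\frac{11}{6} - 5\right) = 940 \left(- \frac{19}{6}\right) = - \frac{8930}{3}$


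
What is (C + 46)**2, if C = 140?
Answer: 34596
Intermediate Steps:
(C + 46)**2 = (140 + 46)**2 = 186**2 = 34596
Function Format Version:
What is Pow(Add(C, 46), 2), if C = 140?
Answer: 34596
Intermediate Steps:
Pow(Add(C, 46), 2) = Pow(Add(140, 46), 2) = Pow(186, 2) = 34596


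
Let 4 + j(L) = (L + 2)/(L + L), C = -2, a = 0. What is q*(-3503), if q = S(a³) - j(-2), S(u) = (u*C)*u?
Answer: -14012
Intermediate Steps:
j(L) = -4 + (2 + L)/(2*L) (j(L) = -4 + (L + 2)/(L + L) = -4 + (2 + L)/((2*L)) = -4 + (2 + L)*(1/(2*L)) = -4 + (2 + L)/(2*L))
S(u) = -2*u² (S(u) = (u*(-2))*u = (-2*u)*u = -2*u²)
q = 4 (q = -2*(0³)² - (-7/2 + 1/(-2)) = -2*0² - (-7/2 - ½) = -2*0 - 1*(-4) = 0 + 4 = 4)
q*(-3503) = 4*(-3503) = -14012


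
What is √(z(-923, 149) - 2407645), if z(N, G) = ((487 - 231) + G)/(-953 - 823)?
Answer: 5*I*√2109482443/148 ≈ 1551.7*I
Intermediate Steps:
z(N, G) = -16/111 - G/1776 (z(N, G) = (256 + G)/(-1776) = (256 + G)*(-1/1776) = -16/111 - G/1776)
√(z(-923, 149) - 2407645) = √((-16/111 - 1/1776*149) - 2407645) = √((-16/111 - 149/1776) - 2407645) = √(-135/592 - 2407645) = √(-1425325975/592) = 5*I*√2109482443/148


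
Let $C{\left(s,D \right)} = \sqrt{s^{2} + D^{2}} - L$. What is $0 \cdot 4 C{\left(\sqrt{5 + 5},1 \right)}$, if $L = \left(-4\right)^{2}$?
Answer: $0$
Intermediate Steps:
$L = 16$
$C{\left(s,D \right)} = -16 + \sqrt{D^{2} + s^{2}}$ ($C{\left(s,D \right)} = \sqrt{s^{2} + D^{2}} - 16 = \sqrt{D^{2} + s^{2}} - 16 = -16 + \sqrt{D^{2} + s^{2}}$)
$0 \cdot 4 C{\left(\sqrt{5 + 5},1 \right)} = 0 \cdot 4 \left(-16 + \sqrt{1^{2} + \left(\sqrt{5 + 5}\right)^{2}}\right) = 0 \left(-16 + \sqrt{1 + \left(\sqrt{10}\right)^{2}}\right) = 0 \left(-16 + \sqrt{1 + 10}\right) = 0 \left(-16 + \sqrt{11}\right) = 0$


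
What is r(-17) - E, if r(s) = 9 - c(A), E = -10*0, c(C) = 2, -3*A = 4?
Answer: 7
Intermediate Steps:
A = -4/3 (A = -1/3*4 = -4/3 ≈ -1.3333)
E = 0
r(s) = 7 (r(s) = 9 - 1*2 = 9 - 2 = 7)
r(-17) - E = 7 - 1*0 = 7 + 0 = 7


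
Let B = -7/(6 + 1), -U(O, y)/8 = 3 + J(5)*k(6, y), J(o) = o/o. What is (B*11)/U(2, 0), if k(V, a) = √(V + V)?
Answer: -11/8 + 11*√3/12 ≈ 0.21271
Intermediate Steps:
J(o) = 1
k(V, a) = √2*√V (k(V, a) = √(2*V) = √2*√V)
U(O, y) = -24 - 16*√3 (U(O, y) = -8*(3 + 1*(√2*√6)) = -8*(3 + 1*(2*√3)) = -8*(3 + 2*√3) = -24 - 16*√3)
B = -1 (B = -7/7 = -7*⅐ = -1)
(B*11)/U(2, 0) = (-1*11)/(-24 - 16*√3) = -11/(-24 - 16*√3)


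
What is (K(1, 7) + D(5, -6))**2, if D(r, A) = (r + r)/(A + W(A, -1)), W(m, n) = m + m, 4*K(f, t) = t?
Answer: 1849/1296 ≈ 1.4267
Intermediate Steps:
K(f, t) = t/4
W(m, n) = 2*m
D(r, A) = 2*r/(3*A) (D(r, A) = (r + r)/(A + 2*A) = (2*r)/((3*A)) = (2*r)*(1/(3*A)) = 2*r/(3*A))
(K(1, 7) + D(5, -6))**2 = ((1/4)*7 + (2/3)*5/(-6))**2 = (7/4 + (2/3)*5*(-1/6))**2 = (7/4 - 5/9)**2 = (43/36)**2 = 1849/1296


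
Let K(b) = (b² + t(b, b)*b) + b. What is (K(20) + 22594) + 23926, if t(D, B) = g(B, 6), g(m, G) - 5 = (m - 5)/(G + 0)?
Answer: 47090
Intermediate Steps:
g(m, G) = 5 + (-5 + m)/G (g(m, G) = 5 + (m - 5)/(G + 0) = 5 + (-5 + m)/G)
t(D, B) = 25/6 + B/6 (t(D, B) = (-5 + B + 5*6)/6 = (-5 + B + 30)/6 = (25 + B)/6 = 25/6 + B/6)
K(b) = b + b² + b*(25/6 + b/6) (K(b) = (b² + (25/6 + b/6)*b) + b = (b² + b*(25/6 + b/6)) + b = b + b² + b*(25/6 + b/6))
(K(20) + 22594) + 23926 = ((⅙)*20*(31 + 7*20) + 22594) + 23926 = ((⅙)*20*(31 + 140) + 22594) + 23926 = ((⅙)*20*171 + 22594) + 23926 = (570 + 22594) + 23926 = 23164 + 23926 = 47090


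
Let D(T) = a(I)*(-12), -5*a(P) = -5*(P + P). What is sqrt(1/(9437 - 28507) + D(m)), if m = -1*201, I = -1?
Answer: sqrt(8727938530)/19070 ≈ 4.8990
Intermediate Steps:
a(P) = 2*P (a(P) = -(-1)*(P + P) = -(-1)*2*P = -(-2)*P = 2*P)
m = -201
D(T) = 24 (D(T) = (2*(-1))*(-12) = -2*(-12) = 24)
sqrt(1/(9437 - 28507) + D(m)) = sqrt(1/(9437 - 28507) + 24) = sqrt(1/(-19070) + 24) = sqrt(-1/19070 + 24) = sqrt(457679/19070) = sqrt(8727938530)/19070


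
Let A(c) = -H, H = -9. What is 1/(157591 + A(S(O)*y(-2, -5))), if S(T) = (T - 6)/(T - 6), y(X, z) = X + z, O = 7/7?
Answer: 1/157600 ≈ 6.3452e-6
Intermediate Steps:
O = 1 (O = 7*(1/7) = 1)
S(T) = 1 (S(T) = (-6 + T)/(-6 + T) = 1)
A(c) = 9 (A(c) = -1*(-9) = 9)
1/(157591 + A(S(O)*y(-2, -5))) = 1/(157591 + 9) = 1/157600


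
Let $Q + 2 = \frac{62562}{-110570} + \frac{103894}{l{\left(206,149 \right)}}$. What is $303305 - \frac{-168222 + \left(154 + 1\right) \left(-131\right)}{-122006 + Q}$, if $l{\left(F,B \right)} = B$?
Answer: $\frac{303090378528326640}{999297510799} \approx 3.033 \cdot 10^{5}$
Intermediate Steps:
$Q = \frac{5722643991}{8237465}$ ($Q = -2 + \left(\frac{62562}{-110570} + \frac{103894}{149}\right) = -2 + \left(62562 \left(- \frac{1}{110570}\right) + 103894 \cdot \frac{1}{149}\right) = -2 + \left(- \frac{31281}{55285} + \frac{103894}{149}\right) = -2 + \frac{5739118921}{8237465} = \frac{5722643991}{8237465} \approx 694.71$)
$303305 - \frac{-168222 + \left(154 + 1\right) \left(-131\right)}{-122006 + Q} = 303305 - \frac{-168222 + \left(154 + 1\right) \left(-131\right)}{-122006 + \frac{5722643991}{8237465}} = 303305 - \frac{-168222 + 155 \left(-131\right)}{- \frac{999297510799}{8237465}} = 303305 - \left(-168222 - 20305\right) \left(- \frac{8237465}{999297510799}\right) = 303305 - \left(-188527\right) \left(- \frac{8237465}{999297510799}\right) = 303305 - \frac{1552984564055}{999297510799} = \frac{303090378528326640}{999297510799}$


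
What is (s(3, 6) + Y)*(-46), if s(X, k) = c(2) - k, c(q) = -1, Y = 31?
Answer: -1104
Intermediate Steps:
s(X, k) = -1 - k
(s(3, 6) + Y)*(-46) = ((-1 - 1*6) + 31)*(-46) = ((-1 - 6) + 31)*(-46) = (-7 + 31)*(-46) = 24*(-46) = -1104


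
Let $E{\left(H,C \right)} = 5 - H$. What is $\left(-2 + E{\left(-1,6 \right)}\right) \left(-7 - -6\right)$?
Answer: $-4$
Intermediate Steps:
$\left(-2 + E{\left(-1,6 \right)}\right) \left(-7 - -6\right) = \left(-2 + \left(5 - -1\right)\right) \left(-7 - -6\right) = \left(-2 + \left(5 + 1\right)\right) \left(-7 + 6\right) = \left(-2 + 6\right) \left(-1\right) = 4 \left(-1\right) = -4$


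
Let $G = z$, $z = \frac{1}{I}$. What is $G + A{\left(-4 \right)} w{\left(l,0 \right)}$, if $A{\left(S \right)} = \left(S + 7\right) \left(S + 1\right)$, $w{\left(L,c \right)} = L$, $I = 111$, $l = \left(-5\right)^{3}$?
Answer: $\frac{124876}{111} \approx 1125.0$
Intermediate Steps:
$l = -125$
$z = \frac{1}{111} \approx 0.009009$
$G = \frac{1}{111} \approx 0.009009$
$A{\left(S \right)} = \left(1 + S\right) \left(7 + S\right)$ ($A{\left(S \right)} = \left(7 + S\right) \left(1 + S\right) = \left(1 + S\right) \left(7 + S\right)$)
$G + A{\left(-4 \right)} w{\left(l,0 \right)} = \frac{1}{111} + \left(7 + \left(-4\right)^{2} + 8 \left(-4\right)\right) \left(-125\right) = \frac{1}{111} + \left(7 + 16 - 32\right) \left(-125\right) = \frac{1}{111} - -1125 = \frac{1}{111} + 1125 = \frac{124876}{111}$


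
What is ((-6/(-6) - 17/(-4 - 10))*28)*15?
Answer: 930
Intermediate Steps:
((-6/(-6) - 17/(-4 - 10))*28)*15 = ((-6*(-⅙) - 17/(-14))*28)*15 = ((1 - 17*(-1/14))*28)*15 = ((1 + 17/14)*28)*15 = ((31/14)*28)*15 = 62*15 = 930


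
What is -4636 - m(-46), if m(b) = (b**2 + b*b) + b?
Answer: -8822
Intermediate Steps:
m(b) = b + 2*b**2 (m(b) = (b**2 + b**2) + b = 2*b**2 + b = b + 2*b**2)
-4636 - m(-46) = -4636 - (-46)*(1 + 2*(-46)) = -4636 - (-46)*(1 - 92) = -4636 - (-46)*(-91) = -4636 - 1*4186 = -4636 - 4186 = -8822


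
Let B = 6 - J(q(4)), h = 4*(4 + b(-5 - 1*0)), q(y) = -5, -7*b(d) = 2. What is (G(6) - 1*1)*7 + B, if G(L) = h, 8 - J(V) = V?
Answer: 90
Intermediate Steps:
b(d) = -2/7 (b(d) = -1/7*2 = -2/7)
J(V) = 8 - V
h = 104/7 (h = 4*(4 - 2/7) = 4*(26/7) = 104/7 ≈ 14.857)
G(L) = 104/7
B = -7 (B = 6 - (8 - 1*(-5)) = 6 - (8 + 5) = 6 - 1*13 = 6 - 13 = -7)
(G(6) - 1*1)*7 + B = (104/7 - 1*1)*7 - 7 = (104/7 - 1)*7 - 7 = (97/7)*7 - 7 = 97 - 7 = 90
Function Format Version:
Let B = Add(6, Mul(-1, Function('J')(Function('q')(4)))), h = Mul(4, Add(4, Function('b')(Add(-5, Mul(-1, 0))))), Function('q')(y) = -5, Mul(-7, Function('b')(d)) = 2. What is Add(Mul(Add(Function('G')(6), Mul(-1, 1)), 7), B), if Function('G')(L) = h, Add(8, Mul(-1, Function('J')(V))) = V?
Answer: 90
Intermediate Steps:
Function('b')(d) = Rational(-2, 7) (Function('b')(d) = Mul(Rational(-1, 7), 2) = Rational(-2, 7))
Function('J')(V) = Add(8, Mul(-1, V))
h = Rational(104, 7) (h = Mul(4, Add(4, Rational(-2, 7))) = Mul(4, Rational(26, 7)) = Rational(104, 7) ≈ 14.857)
Function('G')(L) = Rational(104, 7)
B = -7 (B = Add(6, Mul(-1, Add(8, Mul(-1, -5)))) = Add(6, Mul(-1, Add(8, 5))) = Add(6, Mul(-1, 13)) = Add(6, -13) = -7)
Add(Mul(Add(Function('G')(6), Mul(-1, 1)), 7), B) = Add(Mul(Add(Rational(104, 7), Mul(-1, 1)), 7), -7) = Add(Mul(Add(Rational(104, 7), -1), 7), -7) = Add(Mul(Rational(97, 7), 7), -7) = Add(97, -7) = 90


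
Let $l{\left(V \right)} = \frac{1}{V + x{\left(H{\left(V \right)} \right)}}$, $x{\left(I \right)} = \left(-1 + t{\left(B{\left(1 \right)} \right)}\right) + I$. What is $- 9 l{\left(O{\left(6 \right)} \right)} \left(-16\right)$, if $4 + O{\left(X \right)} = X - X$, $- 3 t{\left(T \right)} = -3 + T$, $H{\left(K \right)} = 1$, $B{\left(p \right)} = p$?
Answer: $- \frac{216}{5} \approx -43.2$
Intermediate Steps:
$t{\left(T \right)} = 1 - \frac{T}{3}$ ($t{\left(T \right)} = - \frac{-3 + T}{3} = 1 - \frac{T}{3}$)
$O{\left(X \right)} = -4$ ($O{\left(X \right)} = -4 + \left(X - X\right) = -4 + 0 = -4$)
$x{\left(I \right)} = - \frac{1}{3} + I$ ($x{\left(I \right)} = \left(-1 + \left(1 - \frac{1}{3}\right)\right) + I = \left(-1 + \frac{2}{3}\right) + I = - \frac{1}{3} + I$)
$l{\left(V \right)} = \frac{1}{\frac{2}{3} + V}$ ($l{\left(V \right)} = \frac{1}{V + \left(- \frac{1}{3} + 1\right)} = \frac{1}{V + \frac{2}{3}} = \frac{1}{\frac{2}{3} + V}$)
$- 9 l{\left(O{\left(6 \right)} \right)} \left(-16\right) = - 9 \frac{3}{2 + 3 \left(-4\right)} \left(-16\right) = - 9 \frac{3}{2 - 12} \left(-16\right) = - 9 \frac{3}{-10} \left(-16\right) = - 9 \cdot 3 \left(- \frac{1}{10}\right) \left(-16\right) = \left(-9\right) \left(- \frac{3}{10}\right) \left(-16\right) = \frac{27}{10} \left(-16\right) = - \frac{216}{5}$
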